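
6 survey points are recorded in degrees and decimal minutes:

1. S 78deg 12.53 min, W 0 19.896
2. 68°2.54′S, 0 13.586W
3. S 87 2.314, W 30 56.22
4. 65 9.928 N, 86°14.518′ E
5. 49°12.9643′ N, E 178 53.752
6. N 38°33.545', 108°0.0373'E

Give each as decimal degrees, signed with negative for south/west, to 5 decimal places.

Point 1:
  Lat: 12.53′ = 0.208833°; total 78.208833
  hemisphere S, so the sign is −
  λ: 0 + 19.896/60 = 0.331600
  W → negative
Point 2:
  Lat: 2.54′ = 0.042333°; total 68.042333
  S ⇒ negate
  λ: 13.586′ = 0.226433°; total 0.226433
  W → negative
Point 3:
  Latitude: 87 + 2.314/60 = 87.038567
  hemisphere S, so the sign is −
  Longitude: 30 + 56.22/60 = 30.937000
  W → negative
Point 4:
  φ: 9.928′ = 0.165467°; total 65.165467
  N → positive
  Lon: 86 + 14.518/60 = 86.241967
  E ⇒ keep positive
Point 5:
  Lat: 49 + 12.9643/60 = 49.216072
  N → positive
  Longitude: 178 + 53.752/60 = 178.895867
  E → positive
Point 6:
  Lat: 33.545′ = 0.559083°; total 38.559083
  N → positive
  Longitude: 0.0373′ = 0.000622°; total 108.000622
  E → positive

1. -78.20883, -0.33160
2. -68.04233, -0.22643
3. -87.03857, -30.93700
4. 65.16547, 86.24197
5. 49.21607, 178.89587
6. 38.55908, 108.00062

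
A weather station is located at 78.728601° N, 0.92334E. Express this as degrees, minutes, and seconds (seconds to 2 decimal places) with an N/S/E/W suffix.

φ: whole degrees 78; 43.71606′ → 43′ and 42.9636″
λ: 0.923340 × 60 = 55.40040′ → 55′, remainder × 60 = 24.0240″

78°43′42.96″ N, 0°55′24.02″ E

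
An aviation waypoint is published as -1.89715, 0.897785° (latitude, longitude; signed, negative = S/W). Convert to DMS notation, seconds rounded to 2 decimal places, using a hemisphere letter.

Latitude is negative → S; |value| = 1.897150
φ: 0.897150° → 53.82900′; 0.82900 × 60 = 49.7400″
Lon: whole degrees 0; 53.86710′ → 53′ and 52.0260″

1°53′49.74″ S, 0°53′52.03″ E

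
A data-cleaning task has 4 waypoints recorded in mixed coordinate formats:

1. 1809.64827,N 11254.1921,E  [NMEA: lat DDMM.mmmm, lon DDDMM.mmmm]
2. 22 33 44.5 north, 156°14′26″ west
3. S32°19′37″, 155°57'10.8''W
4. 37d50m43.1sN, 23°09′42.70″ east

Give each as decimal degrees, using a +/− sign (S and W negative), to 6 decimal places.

Point 1:
  Lat: split at 2 digits → 18° and 9.64827′; 18 + 9.64827/60 = 18.1608045
  N → positive
  Lon: split at 3 digits → 112° and 54.1921′; 112 + 54.1921/60 = 112.9032017
  E → positive
Point 2:
  φ: 22 + 33/60 + 44.5/3600 = 22.5623611
  N → positive
  λ: 14′ + 26″ = 14.43333′; 156 + 14.43333/60 = 156.2405556
  W → negative
Point 3:
  φ: 19′ + 37″ = 19.61667′; 32 + 19.61667/60 = 32.3269444
  S → negative
  Longitude: 57′ + 10.8″ = 57.18000′; 155 + 57.18000/60 = 155.9530000
  W → negative
Point 4:
  φ: 37 + 50/60 + 43.1/3600 = 37.8453056
  N ⇒ keep positive
  Lon: 23° + 9/60 + 42.7/3600 = 23 + 0.150000 + 0.011861 = 23.1618611
  E ⇒ keep positive

1. 18.160805, 112.903202
2. 22.562361, -156.240556
3. -32.326944, -155.953000
4. 37.845306, 23.161861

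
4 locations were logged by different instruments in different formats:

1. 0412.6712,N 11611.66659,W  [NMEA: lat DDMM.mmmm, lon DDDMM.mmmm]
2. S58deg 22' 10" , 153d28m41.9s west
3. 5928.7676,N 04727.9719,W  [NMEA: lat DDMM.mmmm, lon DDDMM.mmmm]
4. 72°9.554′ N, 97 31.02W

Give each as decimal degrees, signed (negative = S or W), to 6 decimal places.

Point 1:
  φ: split at 2 digits → 04° and 12.6712′; 4 + 12.6712/60 = 4.2111867
  N ⇒ keep positive
  Lon: split at 3 digits → 116° and 11.66659′; 116 + 11.66659/60 = 116.1944432
  W ⇒ negate
Point 2:
  Lat: 58° + 22/60 + 10/3600 = 58 + 0.366667 + 0.002778 = 58.3694444
  hemisphere S, so the sign is −
  λ: 28′ + 41.9″ = 28.69833′; 153 + 28.69833/60 = 153.4783056
  hemisphere W, so the sign is −
Point 3:
  Lat: split at 2 digits → 59° and 28.7676′; 59 + 28.7676/60 = 59.4794600
  N ⇒ keep positive
  Lon: split at 3 digits → 047° and 27.9719′; 47 + 27.9719/60 = 47.4661983
  W → negative
Point 4:
  Latitude: 9.554′ = 0.159233°; total 72.1592333
  N ⇒ keep positive
  Lon: 97 + 31.02/60 = 97.5170000
  W ⇒ negate

1. 4.211187, -116.194443
2. -58.369444, -153.478306
3. 59.479460, -47.466198
4. 72.159233, -97.517000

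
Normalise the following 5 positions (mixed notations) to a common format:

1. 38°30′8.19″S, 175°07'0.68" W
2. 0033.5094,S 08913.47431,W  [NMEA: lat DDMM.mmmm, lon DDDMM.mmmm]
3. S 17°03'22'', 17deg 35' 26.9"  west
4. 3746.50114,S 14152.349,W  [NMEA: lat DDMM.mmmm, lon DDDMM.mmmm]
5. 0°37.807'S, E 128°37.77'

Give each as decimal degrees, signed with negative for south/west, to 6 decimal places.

Point 1:
  φ: 38 + 30/60 + 8.19/3600 = 38.5022750
  S ⇒ negate
  Longitude: 175° + 7/60 + 0.68/3600 = 175 + 0.116667 + 0.000189 = 175.1168556
  hemisphere W, so the sign is −
Point 2:
  Lat: split at 2 digits → 00° and 33.5094′; 0 + 33.5094/60 = 0.5584900
  hemisphere S, so the sign is −
  Longitude: degrees = first 3 digits = 89, minutes = 13.47431; 89 + 13.47431/60 = 89.2245718
  W ⇒ negate
Point 3:
  φ: 3′ + 22″ = 3.36667′; 17 + 3.36667/60 = 17.0561111
  S ⇒ negate
  Longitude: 35′ + 26.9″ = 35.44833′; 17 + 35.44833/60 = 17.5908056
  hemisphere W, so the sign is −
Point 4:
  φ: degrees = first 2 digits = 37, minutes = 46.50114; 37 + 46.50114/60 = 37.7750190
  S ⇒ negate
  Lon: degrees = first 3 digits = 141, minutes = 52.349; 141 + 52.349/60 = 141.8724833
  W ⇒ negate
Point 5:
  Lat: 0 + 37.807/60 = 0.6301167
  hemisphere S, so the sign is −
  Lon: 37.77′ = 0.629500°; total 128.6295000
  E → positive

1. -38.502275, -175.116856
2. -0.558490, -89.224572
3. -17.056111, -17.590806
4. -37.775019, -141.872483
5. -0.630117, 128.629500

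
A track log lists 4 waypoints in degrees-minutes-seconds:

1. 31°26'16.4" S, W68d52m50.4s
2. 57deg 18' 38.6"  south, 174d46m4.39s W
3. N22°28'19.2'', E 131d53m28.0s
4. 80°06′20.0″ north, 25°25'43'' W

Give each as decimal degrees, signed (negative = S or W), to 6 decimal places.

1. -31.437889, -68.880667
2. -57.310722, -174.767886
3. 22.472000, 131.891111
4. 80.105556, -25.428611

Point 1:
  φ: 26′ + 16.4″ = 26.27333′; 31 + 26.27333/60 = 31.4378889
  S ⇒ negate
  Lon: 52′ + 50.4″ = 52.84000′; 68 + 52.84000/60 = 68.8806667
  hemisphere W, so the sign is −
Point 2:
  Latitude: 57° + 18/60 + 38.6/3600 = 57 + 0.300000 + 0.010722 = 57.3107222
  hemisphere S, so the sign is −
  Lon: 174 + 46/60 + 4.39/3600 = 174.7678861
  hemisphere W, so the sign is −
Point 3:
  Lat: 22 + 28/60 + 19.2/3600 = 22.4720000
  N ⇒ keep positive
  Lon: 131° + 53/60 + 28/3600 = 131 + 0.883333 + 0.007778 = 131.8911111
  E → positive
Point 4:
  φ: 80° + 6/60 + 20/3600 = 80 + 0.100000 + 0.005556 = 80.1055556
  N → positive
  Lon: 25′ + 43″ = 25.71667′; 25 + 25.71667/60 = 25.4286111
  W → negative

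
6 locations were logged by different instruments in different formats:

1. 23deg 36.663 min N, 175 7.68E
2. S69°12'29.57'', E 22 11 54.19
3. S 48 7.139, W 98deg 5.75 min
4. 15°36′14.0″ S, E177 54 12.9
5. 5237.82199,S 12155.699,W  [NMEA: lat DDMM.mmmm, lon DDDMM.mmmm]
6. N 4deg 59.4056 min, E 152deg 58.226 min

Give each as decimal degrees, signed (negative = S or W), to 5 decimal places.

1. 23.61105, 175.12800
2. -69.20821, 22.19839
3. -48.11898, -98.09583
4. -15.60389, 177.90358
5. -52.63037, -121.92832
6. 4.99009, 152.97043

Point 1:
  Latitude: 23 + 36.663/60 = 23.611050
  N → positive
  Longitude: 175 + 7.68/60 = 175.128000
  E → positive
Point 2:
  φ: 12′ + 29.57″ = 12.49283′; 69 + 12.49283/60 = 69.208214
  hemisphere S, so the sign is −
  Lon: 22° + 11/60 + 54.19/3600 = 22 + 0.183333 + 0.015053 = 22.198386
  E ⇒ keep positive
Point 3:
  Latitude: 48 + 7.139/60 = 48.118983
  S → negative
  Longitude: 98 + 5.75/60 = 98.095833
  hemisphere W, so the sign is −
Point 4:
  Lat: 36′ + 14″ = 36.23333′; 15 + 36.23333/60 = 15.603889
  hemisphere S, so the sign is −
  Longitude: 177 + 54/60 + 12.9/3600 = 177.903583
  E → positive
Point 5:
  Latitude: degrees = first 2 digits = 52, minutes = 37.82199; 52 + 37.82199/60 = 52.630367
  S → negative
  Lon: degrees = first 3 digits = 121, minutes = 55.699; 121 + 55.699/60 = 121.928317
  W → negative
Point 6:
  φ: 4 + 59.4056/60 = 4.990093
  N ⇒ keep positive
  Lon: 58.226′ = 0.970433°; total 152.970433
  E ⇒ keep positive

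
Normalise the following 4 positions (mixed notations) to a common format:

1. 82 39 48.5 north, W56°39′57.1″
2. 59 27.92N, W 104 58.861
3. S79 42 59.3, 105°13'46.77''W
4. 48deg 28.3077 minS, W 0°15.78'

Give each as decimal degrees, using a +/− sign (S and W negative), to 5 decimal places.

Point 1:
  Latitude: 39′ + 48.5″ = 39.80833′; 82 + 39.80833/60 = 82.663472
  N → positive
  Lon: 56° + 39/60 + 57.1/3600 = 56 + 0.650000 + 0.015861 = 56.665861
  hemisphere W, so the sign is −
Point 2:
  Lat: 27.92′ = 0.465333°; total 59.465333
  N → positive
  Longitude: 58.861′ = 0.981017°; total 104.981017
  W → negative
Point 3:
  φ: 79° + 42/60 + 59.3/3600 = 79 + 0.700000 + 0.016472 = 79.716472
  hemisphere S, so the sign is −
  Lon: 105 + 13/60 + 46.77/3600 = 105.229658
  hemisphere W, so the sign is −
Point 4:
  φ: 48 + 28.3077/60 = 48.471795
  hemisphere S, so the sign is −
  Lon: 0 + 15.78/60 = 0.263000
  hemisphere W, so the sign is −

1. 82.66347, -56.66586
2. 59.46533, -104.98102
3. -79.71647, -105.22966
4. -48.47180, -0.26300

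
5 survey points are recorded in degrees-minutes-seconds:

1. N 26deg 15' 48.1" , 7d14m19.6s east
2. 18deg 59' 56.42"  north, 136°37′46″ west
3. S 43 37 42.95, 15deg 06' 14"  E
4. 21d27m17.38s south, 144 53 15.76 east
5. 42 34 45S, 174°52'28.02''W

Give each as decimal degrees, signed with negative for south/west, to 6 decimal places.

1. 26.263361, 7.238778
2. 18.999006, -136.629444
3. -43.628597, 15.103889
4. -21.454828, 144.887711
5. -42.579167, -174.874450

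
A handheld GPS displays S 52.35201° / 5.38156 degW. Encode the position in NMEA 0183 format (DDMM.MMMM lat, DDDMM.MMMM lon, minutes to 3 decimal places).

5221.121,S / 00522.894,W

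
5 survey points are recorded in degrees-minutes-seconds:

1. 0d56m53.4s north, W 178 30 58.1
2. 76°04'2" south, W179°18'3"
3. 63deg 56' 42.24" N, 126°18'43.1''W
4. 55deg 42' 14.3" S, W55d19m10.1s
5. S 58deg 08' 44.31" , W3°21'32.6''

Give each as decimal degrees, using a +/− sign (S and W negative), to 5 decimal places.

1. 0.94817, -178.51614
2. -76.06722, -179.30083
3. 63.94507, -126.31197
4. -55.70397, -55.31947
5. -58.14564, -3.35906

Point 1:
  Latitude: 56′ + 53.4″ = 56.89000′; 0 + 56.89000/60 = 0.948167
  N ⇒ keep positive
  Lon: 178° + 30/60 + 58.1/3600 = 178 + 0.500000 + 0.016139 = 178.516139
  hemisphere W, so the sign is −
Point 2:
  Latitude: 76° + 4/60 + 2/3600 = 76 + 0.066667 + 0.000556 = 76.067222
  S → negative
  Longitude: 18′ + 3″ = 18.05000′; 179 + 18.05000/60 = 179.300833
  W ⇒ negate
Point 3:
  Latitude: 63° + 56/60 + 42.24/3600 = 63 + 0.933333 + 0.011733 = 63.945067
  N → positive
  λ: 126 + 18/60 + 43.1/3600 = 126.311972
  hemisphere W, so the sign is −
Point 4:
  φ: 55° + 42/60 + 14.3/3600 = 55 + 0.700000 + 0.003972 = 55.703972
  hemisphere S, so the sign is −
  Lon: 55° + 19/60 + 10.1/3600 = 55 + 0.316667 + 0.002806 = 55.319472
  W → negative
Point 5:
  Latitude: 58° + 8/60 + 44.31/3600 = 58 + 0.133333 + 0.012308 = 58.145642
  hemisphere S, so the sign is −
  Lon: 3 + 21/60 + 32.6/3600 = 3.359056
  W ⇒ negate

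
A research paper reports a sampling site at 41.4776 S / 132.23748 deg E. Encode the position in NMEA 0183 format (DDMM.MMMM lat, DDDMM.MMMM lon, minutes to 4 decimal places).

4128.6560,S / 13214.2488,E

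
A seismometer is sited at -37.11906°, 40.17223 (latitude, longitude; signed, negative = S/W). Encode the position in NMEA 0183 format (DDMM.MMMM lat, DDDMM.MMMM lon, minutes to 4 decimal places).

Latitude is negative → S; |value| = 37.119060
Latitude: fractional part 0.119060 → 7.143600 minutes
Lon: fractional part 0.172230 → 10.333800 minutes

3707.1436,S / 04010.3338,E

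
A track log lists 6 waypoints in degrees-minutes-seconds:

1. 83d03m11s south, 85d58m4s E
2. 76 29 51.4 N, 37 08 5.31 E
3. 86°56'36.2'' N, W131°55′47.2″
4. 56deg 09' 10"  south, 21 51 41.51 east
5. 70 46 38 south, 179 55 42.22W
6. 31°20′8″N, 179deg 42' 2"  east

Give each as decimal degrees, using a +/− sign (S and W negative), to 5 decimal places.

1. -83.05306, 85.96778
2. 76.49761, 37.13481
3. 86.94339, -131.92978
4. -56.15278, 21.86153
5. -70.77722, -179.92839
6. 31.33556, 179.70056

Point 1:
  φ: 3′ + 11″ = 3.18333′; 83 + 3.18333/60 = 83.053056
  hemisphere S, so the sign is −
  Longitude: 85° + 58/60 + 4/3600 = 85 + 0.966667 + 0.001111 = 85.967778
  E ⇒ keep positive
Point 2:
  φ: 76° + 29/60 + 51.4/3600 = 76 + 0.483333 + 0.014278 = 76.497611
  N ⇒ keep positive
  Lon: 37° + 8/60 + 5.31/3600 = 37 + 0.133333 + 0.001475 = 37.134808
  E → positive
Point 3:
  φ: 86 + 56/60 + 36.2/3600 = 86.943389
  N ⇒ keep positive
  Lon: 131 + 55/60 + 47.2/3600 = 131.929778
  hemisphere W, so the sign is −
Point 4:
  Lat: 56° + 9/60 + 10/3600 = 56 + 0.150000 + 0.002778 = 56.152778
  hemisphere S, so the sign is −
  Longitude: 21 + 51/60 + 41.51/3600 = 21.861531
  E → positive
Point 5:
  φ: 70 + 46/60 + 38/3600 = 70.777222
  S → negative
  λ: 179 + 55/60 + 42.22/3600 = 179.928394
  W → negative
Point 6:
  Lat: 31 + 20/60 + 8/3600 = 31.335556
  N → positive
  Longitude: 179 + 42/60 + 2/3600 = 179.700556
  E ⇒ keep positive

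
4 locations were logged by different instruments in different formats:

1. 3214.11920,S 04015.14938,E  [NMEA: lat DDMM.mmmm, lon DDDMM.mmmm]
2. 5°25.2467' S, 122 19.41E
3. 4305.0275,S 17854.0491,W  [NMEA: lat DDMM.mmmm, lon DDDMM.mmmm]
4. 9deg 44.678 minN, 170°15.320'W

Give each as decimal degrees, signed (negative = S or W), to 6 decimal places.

Point 1:
  φ: degrees = first 2 digits = 32, minutes = 14.1192; 32 + 14.1192/60 = 32.2353200
  S ⇒ negate
  Longitude: split at 3 digits → 040° and 15.14938′; 40 + 15.14938/60 = 40.2524897
  E → positive
Point 2:
  φ: 25.2467′ = 0.420778°; total 5.4207783
  S ⇒ negate
  λ: 122 + 19.41/60 = 122.3235000
  E → positive
Point 3:
  Lat: degrees = first 2 digits = 43, minutes = 5.0275; 43 + 5.0275/60 = 43.0837917
  S ⇒ negate
  Lon: degrees = first 3 digits = 178, minutes = 54.0491; 178 + 54.0491/60 = 178.9008183
  W → negative
Point 4:
  φ: 9 + 44.678/60 = 9.7446333
  N ⇒ keep positive
  λ: 170 + 15.32/60 = 170.2553333
  hemisphere W, so the sign is −

1. -32.235320, 40.252490
2. -5.420778, 122.323500
3. -43.083792, -178.900818
4. 9.744633, -170.255333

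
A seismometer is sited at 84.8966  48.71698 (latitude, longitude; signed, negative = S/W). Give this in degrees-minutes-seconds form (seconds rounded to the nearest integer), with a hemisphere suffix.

φ: whole degrees 84; 53.79600′ → 53′ and 47.76″
Lon: 0.716980° → 43.01880′; 0.01880 × 60 = 1.13″

84°53′48″ N, 48°43′1″ E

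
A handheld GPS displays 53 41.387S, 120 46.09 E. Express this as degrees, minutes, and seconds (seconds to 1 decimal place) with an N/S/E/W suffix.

53°41′23.2″ S, 120°46′5.4″ E

φ: fractional minutes 0.38700 × 60 = 23.220″
Lon: 46.09000′ → 46′ and 0.09000 × 60 = 5.400″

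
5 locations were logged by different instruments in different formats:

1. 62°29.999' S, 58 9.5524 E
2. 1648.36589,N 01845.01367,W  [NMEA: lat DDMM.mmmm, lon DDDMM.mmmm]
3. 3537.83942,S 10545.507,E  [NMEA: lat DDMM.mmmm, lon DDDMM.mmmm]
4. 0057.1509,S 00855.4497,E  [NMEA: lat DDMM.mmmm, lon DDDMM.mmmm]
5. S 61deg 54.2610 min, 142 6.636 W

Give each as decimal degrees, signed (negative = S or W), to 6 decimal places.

1. -62.499983, 58.159207
2. 16.806098, -18.750228
3. -35.630657, 105.758450
4. -0.952515, 8.924162
5. -61.904350, -142.110600

Point 1:
  φ: 62 + 29.999/60 = 62.4999833
  hemisphere S, so the sign is −
  λ: 9.5524′ = 0.159207°; total 58.1592067
  E → positive
Point 2:
  Lat: split at 2 digits → 16° and 48.36589′; 16 + 48.36589/60 = 16.8060982
  N → positive
  Lon: split at 3 digits → 018° and 45.01367′; 18 + 45.01367/60 = 18.7502278
  hemisphere W, so the sign is −
Point 3:
  φ: split at 2 digits → 35° and 37.83942′; 35 + 37.83942/60 = 35.6306570
  S ⇒ negate
  λ: degrees = first 3 digits = 105, minutes = 45.507; 105 + 45.507/60 = 105.7584500
  E ⇒ keep positive
Point 4:
  Latitude: split at 2 digits → 00° and 57.1509′; 0 + 57.1509/60 = 0.9525150
  S → negative
  Lon: degrees = first 3 digits = 8, minutes = 55.4497; 8 + 55.4497/60 = 8.9241617
  E → positive
Point 5:
  Lat: 54.261′ = 0.904350°; total 61.9043500
  hemisphere S, so the sign is −
  λ: 6.636′ = 0.110600°; total 142.1106000
  hemisphere W, so the sign is −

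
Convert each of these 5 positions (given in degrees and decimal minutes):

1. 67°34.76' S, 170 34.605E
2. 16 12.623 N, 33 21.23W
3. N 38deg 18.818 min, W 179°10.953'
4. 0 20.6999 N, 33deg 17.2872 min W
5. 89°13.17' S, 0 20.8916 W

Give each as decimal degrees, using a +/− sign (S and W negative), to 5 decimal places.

1. -67.57933, 170.57675
2. 16.21038, -33.35383
3. 38.31363, -179.18255
4. 0.34500, -33.28812
5. -89.21950, -0.34819

Point 1:
  Latitude: 67 + 34.76/60 = 67.579333
  S → negative
  Longitude: 170 + 34.605/60 = 170.576750
  E → positive
Point 2:
  Latitude: 16 + 12.623/60 = 16.210383
  N ⇒ keep positive
  Longitude: 21.23′ = 0.353833°; total 33.353833
  W ⇒ negate
Point 3:
  Lat: 18.818′ = 0.313633°; total 38.313633
  N ⇒ keep positive
  Lon: 179 + 10.953/60 = 179.182550
  W → negative
Point 4:
  Lat: 20.6999′ = 0.344998°; total 0.344998
  N → positive
  Longitude: 33 + 17.2872/60 = 33.288120
  hemisphere W, so the sign is −
Point 5:
  Lat: 89 + 13.17/60 = 89.219500
  S ⇒ negate
  Longitude: 20.8916′ = 0.348193°; total 0.348193
  hemisphere W, so the sign is −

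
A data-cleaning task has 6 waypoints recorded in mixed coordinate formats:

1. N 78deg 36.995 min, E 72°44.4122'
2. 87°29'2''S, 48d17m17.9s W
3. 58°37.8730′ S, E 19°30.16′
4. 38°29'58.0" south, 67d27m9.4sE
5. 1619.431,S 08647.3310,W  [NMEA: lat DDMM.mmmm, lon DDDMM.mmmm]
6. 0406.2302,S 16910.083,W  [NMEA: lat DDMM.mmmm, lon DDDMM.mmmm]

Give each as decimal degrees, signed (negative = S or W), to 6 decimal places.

1. 78.616583, 72.740203
2. -87.483889, -48.288306
3. -58.631217, 19.502667
4. -38.499444, 67.452611
5. -16.323850, -86.788850
6. -4.103837, -169.168050

Point 1:
  φ: 78 + 36.995/60 = 78.6165833
  N → positive
  Longitude: 72 + 44.4122/60 = 72.7402033
  E → positive
Point 2:
  φ: 87° + 29/60 + 2/3600 = 87 + 0.483333 + 0.000556 = 87.4838889
  hemisphere S, so the sign is −
  Lon: 48 + 17/60 + 17.9/3600 = 48.2883056
  W → negative
Point 3:
  Latitude: 37.873′ = 0.631217°; total 58.6312167
  hemisphere S, so the sign is −
  λ: 30.16′ = 0.502667°; total 19.5026667
  E ⇒ keep positive
Point 4:
  Latitude: 38 + 29/60 + 58/3600 = 38.4994444
  hemisphere S, so the sign is −
  λ: 27′ + 9.4″ = 27.15667′; 67 + 27.15667/60 = 67.4526111
  E ⇒ keep positive
Point 5:
  Latitude: split at 2 digits → 16° and 19.431′; 16 + 19.431/60 = 16.3238500
  hemisphere S, so the sign is −
  λ: split at 3 digits → 086° and 47.331′; 86 + 47.331/60 = 86.7888500
  W ⇒ negate
Point 6:
  Latitude: degrees = first 2 digits = 4, minutes = 6.2302; 4 + 6.2302/60 = 4.1038367
  S ⇒ negate
  Longitude: degrees = first 3 digits = 169, minutes = 10.083; 169 + 10.083/60 = 169.1680500
  W → negative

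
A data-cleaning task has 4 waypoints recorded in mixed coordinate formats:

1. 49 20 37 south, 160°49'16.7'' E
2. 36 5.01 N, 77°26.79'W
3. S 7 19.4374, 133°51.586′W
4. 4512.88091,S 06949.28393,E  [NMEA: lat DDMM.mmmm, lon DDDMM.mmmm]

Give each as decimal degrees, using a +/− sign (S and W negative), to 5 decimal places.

Point 1:
  Lat: 20′ + 37″ = 20.61667′; 49 + 20.61667/60 = 49.343611
  S → negative
  Longitude: 49′ + 16.7″ = 49.27833′; 160 + 49.27833/60 = 160.821306
  E ⇒ keep positive
Point 2:
  Latitude: 5.01′ = 0.083500°; total 36.083500
  N ⇒ keep positive
  Longitude: 77 + 26.79/60 = 77.446500
  W → negative
Point 3:
  φ: 7 + 19.4374/60 = 7.323957
  S → negative
  λ: 133 + 51.586/60 = 133.859767
  W → negative
Point 4:
  Latitude: split at 2 digits → 45° and 12.88091′; 45 + 12.88091/60 = 45.214682
  S → negative
  Lon: degrees = first 3 digits = 69, minutes = 49.28393; 69 + 49.28393/60 = 69.821399
  E → positive

1. -49.34361, 160.82131
2. 36.08350, -77.44650
3. -7.32396, -133.85977
4. -45.21468, 69.82140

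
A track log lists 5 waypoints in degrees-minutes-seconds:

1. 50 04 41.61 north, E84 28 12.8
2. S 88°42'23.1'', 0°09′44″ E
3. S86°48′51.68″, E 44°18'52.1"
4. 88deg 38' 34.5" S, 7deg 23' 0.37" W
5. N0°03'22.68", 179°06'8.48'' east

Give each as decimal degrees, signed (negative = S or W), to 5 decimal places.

Point 1:
  φ: 4′ + 41.61″ = 4.69350′; 50 + 4.69350/60 = 50.078225
  N ⇒ keep positive
  Longitude: 28′ + 12.8″ = 28.21333′; 84 + 28.21333/60 = 84.470222
  E ⇒ keep positive
Point 2:
  φ: 42′ + 23.1″ = 42.38500′; 88 + 42.38500/60 = 88.706417
  S → negative
  Longitude: 0 + 9/60 + 44/3600 = 0.162222
  E ⇒ keep positive
Point 3:
  φ: 86° + 48/60 + 51.68/3600 = 86 + 0.800000 + 0.014356 = 86.814356
  hemisphere S, so the sign is −
  Longitude: 44° + 18/60 + 52.1/3600 = 44 + 0.300000 + 0.014472 = 44.314472
  E ⇒ keep positive
Point 4:
  Latitude: 88 + 38/60 + 34.5/3600 = 88.642917
  hemisphere S, so the sign is −
  λ: 7° + 23/60 + 0.37/3600 = 7 + 0.383333 + 0.000103 = 7.383436
  W ⇒ negate
Point 5:
  Lat: 0° + 3/60 + 22.68/3600 = 0 + 0.050000 + 0.006300 = 0.056300
  N → positive
  Lon: 179 + 6/60 + 8.48/3600 = 179.102356
  E ⇒ keep positive

1. 50.07823, 84.47022
2. -88.70642, 0.16222
3. -86.81436, 44.31447
4. -88.64292, -7.38344
5. 0.05630, 179.10236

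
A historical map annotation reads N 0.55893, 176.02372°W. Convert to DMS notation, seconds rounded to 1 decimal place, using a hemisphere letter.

φ: 0.558930 × 60 = 33.53580′ → 33′, remainder × 60 = 32.148″
Lon: 0.023720 × 60 = 1.42320′ → 1′, remainder × 60 = 25.392″

0°33′32.1″ N, 176°01′25.4″ W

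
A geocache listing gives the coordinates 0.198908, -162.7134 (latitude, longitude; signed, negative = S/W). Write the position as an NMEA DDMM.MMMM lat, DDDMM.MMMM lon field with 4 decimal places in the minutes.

φ: minutes = (0.198908 − 0) × 60 = 11.934480
Longitude is negative → W; |value| = 162.713400
λ: 162° + 0.713400 × 60 = 162° 42.804000′

0011.9345,N / 16242.8040,W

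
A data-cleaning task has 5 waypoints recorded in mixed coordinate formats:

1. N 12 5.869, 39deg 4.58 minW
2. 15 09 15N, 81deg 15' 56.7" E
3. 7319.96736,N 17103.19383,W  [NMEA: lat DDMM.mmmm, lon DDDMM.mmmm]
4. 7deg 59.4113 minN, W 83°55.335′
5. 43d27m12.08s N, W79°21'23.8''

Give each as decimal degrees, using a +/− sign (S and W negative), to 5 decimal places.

1. 12.09782, -39.07633
2. 15.15417, 81.26575
3. 73.33279, -171.05323
4. 7.99019, -83.92225
5. 43.45336, -79.35661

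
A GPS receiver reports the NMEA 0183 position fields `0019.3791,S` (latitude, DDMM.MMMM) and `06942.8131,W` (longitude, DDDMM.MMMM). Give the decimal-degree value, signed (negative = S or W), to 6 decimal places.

Latitude: split at 2 digits → 00° and 19.3791′; 0 + 19.3791/60 = 0.3229850
S ⇒ negate
Lon: degrees = first 3 digits = 69, minutes = 42.8131; 69 + 42.8131/60 = 69.7135517
W → negative

-0.322985, -69.713552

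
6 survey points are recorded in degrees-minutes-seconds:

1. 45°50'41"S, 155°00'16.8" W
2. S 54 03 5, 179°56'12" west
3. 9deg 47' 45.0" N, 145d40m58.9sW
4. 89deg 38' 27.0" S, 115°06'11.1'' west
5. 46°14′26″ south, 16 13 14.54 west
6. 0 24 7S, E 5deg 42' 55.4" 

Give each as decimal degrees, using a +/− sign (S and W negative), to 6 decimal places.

1. -45.844722, -155.004667
2. -54.051389, -179.936667
3. 9.795833, -145.683028
4. -89.640833, -115.103083
5. -46.240556, -16.220706
6. -0.401944, 5.715389

Point 1:
  Lat: 45° + 50/60 + 41/3600 = 45 + 0.833333 + 0.011389 = 45.8447222
  S → negative
  Longitude: 155 + 0/60 + 16.8/3600 = 155.0046667
  W ⇒ negate
Point 2:
  Latitude: 3′ + 5″ = 3.08333′; 54 + 3.08333/60 = 54.0513889
  S ⇒ negate
  Lon: 179° + 56/60 + 12/3600 = 179 + 0.933333 + 0.003333 = 179.9366667
  hemisphere W, so the sign is −
Point 3:
  φ: 47′ + 45″ = 47.75000′; 9 + 47.75000/60 = 9.7958333
  N ⇒ keep positive
  Lon: 145° + 40/60 + 58.9/3600 = 145 + 0.666667 + 0.016361 = 145.6830278
  W ⇒ negate
Point 4:
  Lat: 38′ + 27″ = 38.45000′; 89 + 38.45000/60 = 89.6408333
  S → negative
  λ: 6′ + 11.1″ = 6.18500′; 115 + 6.18500/60 = 115.1030833
  W ⇒ negate
Point 5:
  φ: 46° + 14/60 + 26/3600 = 46 + 0.233333 + 0.007222 = 46.2405556
  S ⇒ negate
  Longitude: 16 + 13/60 + 14.54/3600 = 16.2207056
  W ⇒ negate
Point 6:
  Latitude: 0° + 24/60 + 7/3600 = 0 + 0.400000 + 0.001944 = 0.4019444
  S ⇒ negate
  λ: 42′ + 55.4″ = 42.92333′; 5 + 42.92333/60 = 5.7153889
  E ⇒ keep positive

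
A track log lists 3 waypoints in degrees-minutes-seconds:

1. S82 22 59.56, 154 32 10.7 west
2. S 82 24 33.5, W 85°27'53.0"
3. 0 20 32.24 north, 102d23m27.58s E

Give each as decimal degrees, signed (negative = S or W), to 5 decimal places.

1. -82.38321, -154.53631
2. -82.40931, -85.46472
3. 0.34229, 102.39099

Point 1:
  φ: 82° + 22/60 + 59.56/3600 = 82 + 0.366667 + 0.016544 = 82.383211
  S → negative
  Lon: 154° + 32/60 + 10.7/3600 = 154 + 0.533333 + 0.002972 = 154.536306
  hemisphere W, so the sign is −
Point 2:
  φ: 24′ + 33.5″ = 24.55833′; 82 + 24.55833/60 = 82.409306
  hemisphere S, so the sign is −
  Lon: 27′ + 53″ = 27.88333′; 85 + 27.88333/60 = 85.464722
  hemisphere W, so the sign is −
Point 3:
  Latitude: 0 + 20/60 + 32.24/3600 = 0.342289
  N → positive
  Lon: 102 + 23/60 + 27.58/3600 = 102.390994
  E → positive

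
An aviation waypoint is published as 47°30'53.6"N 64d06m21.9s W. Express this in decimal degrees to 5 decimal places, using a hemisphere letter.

47.51489° N, 64.10608° W

Latitude: 47° + 30/60 + 53.6/3600 = 47 + 0.500000 + 0.014889 = 47.514889
λ: 64 + 6/60 + 21.9/3600 = 64.106083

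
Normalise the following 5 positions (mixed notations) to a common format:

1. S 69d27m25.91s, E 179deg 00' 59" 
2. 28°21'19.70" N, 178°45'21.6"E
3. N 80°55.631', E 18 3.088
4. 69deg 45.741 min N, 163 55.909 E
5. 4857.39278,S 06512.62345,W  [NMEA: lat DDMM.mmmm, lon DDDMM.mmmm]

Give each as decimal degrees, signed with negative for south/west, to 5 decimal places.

1. -69.45720, 179.01639
2. 28.35547, 178.75600
3. 80.92718, 18.05147
4. 69.76235, 163.93182
5. -48.95655, -65.21039

Point 1:
  φ: 69° + 27/60 + 25.91/3600 = 69 + 0.450000 + 0.007197 = 69.457197
  S ⇒ negate
  Longitude: 179 + 0/60 + 59/3600 = 179.016389
  E → positive
Point 2:
  Lat: 21′ + 19.7″ = 21.32833′; 28 + 21.32833/60 = 28.355472
  N ⇒ keep positive
  λ: 45′ + 21.6″ = 45.36000′; 178 + 45.36000/60 = 178.756000
  E ⇒ keep positive
Point 3:
  Latitude: 80 + 55.631/60 = 80.927183
  N → positive
  Lon: 18 + 3.088/60 = 18.051467
  E ⇒ keep positive
Point 4:
  φ: 45.741′ = 0.762350°; total 69.762350
  N ⇒ keep positive
  λ: 163 + 55.909/60 = 163.931817
  E → positive
Point 5:
  Latitude: split at 2 digits → 48° and 57.39278′; 48 + 57.39278/60 = 48.956546
  S ⇒ negate
  Lon: split at 3 digits → 065° and 12.62345′; 65 + 12.62345/60 = 65.210391
  W ⇒ negate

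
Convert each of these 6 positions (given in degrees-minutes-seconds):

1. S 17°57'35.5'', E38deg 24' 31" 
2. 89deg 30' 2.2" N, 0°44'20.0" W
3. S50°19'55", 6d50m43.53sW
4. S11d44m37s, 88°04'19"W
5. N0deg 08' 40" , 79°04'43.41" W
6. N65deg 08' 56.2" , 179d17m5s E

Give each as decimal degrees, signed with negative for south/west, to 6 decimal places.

1. -17.959861, 38.408611
2. 89.500611, -0.738889
3. -50.331944, -6.845425
4. -11.743611, -88.071944
5. 0.144444, -79.078725
6. 65.148944, 179.284722

Point 1:
  Latitude: 57′ + 35.5″ = 57.59167′; 17 + 57.59167/60 = 17.9598611
  S → negative
  λ: 24′ + 31″ = 24.51667′; 38 + 24.51667/60 = 38.4086111
  E ⇒ keep positive
Point 2:
  φ: 89 + 30/60 + 2.2/3600 = 89.5006111
  N → positive
  λ: 44′ + 20″ = 44.33333′; 0 + 44.33333/60 = 0.7388889
  W ⇒ negate
Point 3:
  φ: 50° + 19/60 + 55/3600 = 50 + 0.316667 + 0.015278 = 50.3319444
  S ⇒ negate
  Longitude: 6 + 50/60 + 43.53/3600 = 6.8454250
  W ⇒ negate
Point 4:
  Latitude: 11° + 44/60 + 37/3600 = 11 + 0.733333 + 0.010278 = 11.7436111
  S → negative
  λ: 88 + 4/60 + 19/3600 = 88.0719444
  hemisphere W, so the sign is −
Point 5:
  Latitude: 0° + 8/60 + 40/3600 = 0 + 0.133333 + 0.011111 = 0.1444444
  N ⇒ keep positive
  λ: 79° + 4/60 + 43.41/3600 = 79 + 0.066667 + 0.012058 = 79.0787250
  W → negative
Point 6:
  Latitude: 8′ + 56.2″ = 8.93667′; 65 + 8.93667/60 = 65.1489444
  N → positive
  λ: 179 + 17/60 + 5/3600 = 179.2847222
  E → positive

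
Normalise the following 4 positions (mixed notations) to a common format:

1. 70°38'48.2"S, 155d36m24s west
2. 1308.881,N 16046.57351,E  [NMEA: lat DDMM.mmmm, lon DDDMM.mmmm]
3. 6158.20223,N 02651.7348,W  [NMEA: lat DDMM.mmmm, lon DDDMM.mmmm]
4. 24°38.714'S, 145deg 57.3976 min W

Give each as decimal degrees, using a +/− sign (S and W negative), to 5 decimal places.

1. -70.64672, -155.60667
2. 13.14802, 160.77623
3. 61.97004, -26.86225
4. -24.64523, -145.95663

Point 1:
  φ: 38′ + 48.2″ = 38.80333′; 70 + 38.80333/60 = 70.646722
  S → negative
  λ: 155° + 36/60 + 24/3600 = 155 + 0.600000 + 0.006667 = 155.606667
  W ⇒ negate
Point 2:
  Latitude: split at 2 digits → 13° and 8.881′; 13 + 8.881/60 = 13.148017
  N ⇒ keep positive
  λ: split at 3 digits → 160° and 46.57351′; 160 + 46.57351/60 = 160.776225
  E ⇒ keep positive
Point 3:
  Latitude: split at 2 digits → 61° and 58.20223′; 61 + 58.20223/60 = 61.970037
  N → positive
  Lon: split at 3 digits → 026° and 51.7348′; 26 + 51.7348/60 = 26.862247
  hemisphere W, so the sign is −
Point 4:
  φ: 24 + 38.714/60 = 24.645233
  S → negative
  Longitude: 57.3976′ = 0.956627°; total 145.956627
  W → negative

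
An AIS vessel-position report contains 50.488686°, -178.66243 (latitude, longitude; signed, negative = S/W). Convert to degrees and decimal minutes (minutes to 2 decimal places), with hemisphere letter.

Latitude: 50° + 0.488686 × 60 = 50° 29.3212′
Longitude is negative → W; |value| = 178.662430
Lon: 178° + 0.662430 × 60 = 178° 39.7458′

50° 29.32′ N, 178° 39.75′ W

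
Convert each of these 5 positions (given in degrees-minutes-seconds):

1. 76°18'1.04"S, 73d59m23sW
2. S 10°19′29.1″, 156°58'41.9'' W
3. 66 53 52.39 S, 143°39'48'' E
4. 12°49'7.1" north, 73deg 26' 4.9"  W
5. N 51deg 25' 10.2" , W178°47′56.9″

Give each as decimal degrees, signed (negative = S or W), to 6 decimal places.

1. -76.300289, -73.989722
2. -10.324750, -156.978306
3. -66.897886, 143.663333
4. 12.818639, -73.434694
5. 51.419500, -178.799139

Point 1:
  φ: 18′ + 1.04″ = 18.01733′; 76 + 18.01733/60 = 76.3002889
  S ⇒ negate
  Longitude: 59′ + 23″ = 59.38333′; 73 + 59.38333/60 = 73.9897222
  hemisphere W, so the sign is −
Point 2:
  φ: 10 + 19/60 + 29.1/3600 = 10.3247500
  S ⇒ negate
  Longitude: 156° + 58/60 + 41.9/3600 = 156 + 0.966667 + 0.011639 = 156.9783056
  W → negative
Point 3:
  φ: 53′ + 52.39″ = 53.87317′; 66 + 53.87317/60 = 66.8978861
  S → negative
  Lon: 143 + 39/60 + 48/3600 = 143.6633333
  E ⇒ keep positive
Point 4:
  Lat: 12° + 49/60 + 7.1/3600 = 12 + 0.816667 + 0.001972 = 12.8186389
  N → positive
  Lon: 26′ + 4.9″ = 26.08167′; 73 + 26.08167/60 = 73.4346944
  W → negative
Point 5:
  Latitude: 25′ + 10.2″ = 25.17000′; 51 + 25.17000/60 = 51.4195000
  N → positive
  λ: 178 + 47/60 + 56.9/3600 = 178.7991389
  W → negative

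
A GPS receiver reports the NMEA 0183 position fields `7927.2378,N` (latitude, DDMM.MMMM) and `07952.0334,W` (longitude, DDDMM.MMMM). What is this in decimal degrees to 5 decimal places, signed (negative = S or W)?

79.45396, -79.86722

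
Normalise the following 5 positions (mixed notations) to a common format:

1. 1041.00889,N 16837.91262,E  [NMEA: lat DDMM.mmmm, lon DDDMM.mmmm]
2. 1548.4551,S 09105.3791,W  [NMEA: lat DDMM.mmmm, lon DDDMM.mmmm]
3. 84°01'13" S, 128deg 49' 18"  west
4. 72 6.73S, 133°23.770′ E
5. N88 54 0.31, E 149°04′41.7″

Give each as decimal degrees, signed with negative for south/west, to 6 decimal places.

1. 10.683482, 168.631877
2. -15.807585, -91.089652
3. -84.020278, -128.821667
4. -72.112167, 133.396167
5. 88.900086, 149.078250

Point 1:
  Lat: split at 2 digits → 10° and 41.00889′; 10 + 41.00889/60 = 10.6834815
  N → positive
  Lon: split at 3 digits → 168° and 37.91262′; 168 + 37.91262/60 = 168.6318770
  E → positive
Point 2:
  Latitude: degrees = first 2 digits = 15, minutes = 48.4551; 15 + 48.4551/60 = 15.8075850
  S ⇒ negate
  λ: split at 3 digits → 091° and 5.3791′; 91 + 5.3791/60 = 91.0896517
  W ⇒ negate
Point 3:
  φ: 1′ + 13″ = 1.21667′; 84 + 1.21667/60 = 84.0202778
  S ⇒ negate
  Lon: 49′ + 18″ = 49.30000′; 128 + 49.30000/60 = 128.8216667
  W ⇒ negate
Point 4:
  φ: 6.73′ = 0.112167°; total 72.1121667
  hemisphere S, so the sign is −
  Longitude: 133 + 23.77/60 = 133.3961667
  E ⇒ keep positive
Point 5:
  Latitude: 88° + 54/60 + 0.31/3600 = 88 + 0.900000 + 0.000086 = 88.9000861
  N → positive
  λ: 149° + 4/60 + 41.7/3600 = 149 + 0.066667 + 0.011583 = 149.0782500
  E ⇒ keep positive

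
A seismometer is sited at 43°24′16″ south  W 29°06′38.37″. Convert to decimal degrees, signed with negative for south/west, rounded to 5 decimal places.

-43.40444, -29.11066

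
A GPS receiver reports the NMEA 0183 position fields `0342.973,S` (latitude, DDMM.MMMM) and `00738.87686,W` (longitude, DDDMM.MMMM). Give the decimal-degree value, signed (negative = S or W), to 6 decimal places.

Lat: degrees = first 2 digits = 3, minutes = 42.973; 3 + 42.973/60 = 3.7162167
S ⇒ negate
Longitude: degrees = first 3 digits = 7, minutes = 38.87686; 7 + 38.87686/60 = 7.6479477
W → negative

-3.716217, -7.647948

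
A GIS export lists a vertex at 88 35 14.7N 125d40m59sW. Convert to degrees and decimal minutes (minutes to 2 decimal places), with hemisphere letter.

88° 35.25′ N, 125° 40.98′ W

Latitude: 35 + 14.7/60 = 35.2450′
Lon: seconds/60 = 0.98333; minutes = 40 + 0.98333 = 40.9833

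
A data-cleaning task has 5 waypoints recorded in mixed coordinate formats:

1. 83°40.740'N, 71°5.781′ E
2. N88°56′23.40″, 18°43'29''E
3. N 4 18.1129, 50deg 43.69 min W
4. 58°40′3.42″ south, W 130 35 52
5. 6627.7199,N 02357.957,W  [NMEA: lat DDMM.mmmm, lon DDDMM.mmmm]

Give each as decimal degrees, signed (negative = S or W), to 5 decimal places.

1. 83.67900, 71.09635
2. 88.93983, 18.72472
3. 4.30188, -50.72817
4. -58.66762, -130.59778
5. 66.46200, -23.96595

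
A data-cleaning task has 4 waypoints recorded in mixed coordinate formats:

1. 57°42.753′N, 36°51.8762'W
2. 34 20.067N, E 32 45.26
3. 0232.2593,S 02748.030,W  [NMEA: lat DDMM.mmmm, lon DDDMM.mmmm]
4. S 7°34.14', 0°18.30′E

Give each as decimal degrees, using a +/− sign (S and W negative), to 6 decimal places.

Point 1:
  Latitude: 57 + 42.753/60 = 57.7125500
  N ⇒ keep positive
  Lon: 51.8762′ = 0.864603°; total 36.8646033
  hemisphere W, so the sign is −
Point 2:
  φ: 34 + 20.067/60 = 34.3344500
  N ⇒ keep positive
  Longitude: 45.26′ = 0.754333°; total 32.7543333
  E ⇒ keep positive
Point 3:
  Latitude: split at 2 digits → 02° and 32.2593′; 2 + 32.2593/60 = 2.5376550
  S ⇒ negate
  Lon: degrees = first 3 digits = 27, minutes = 48.03; 27 + 48.03/60 = 27.8005000
  hemisphere W, so the sign is −
Point 4:
  Lat: 7 + 34.14/60 = 7.5690000
  S ⇒ negate
  λ: 18.3′ = 0.305000°; total 0.3050000
  E → positive

1. 57.712550, -36.864603
2. 34.334450, 32.754333
3. -2.537655, -27.800500
4. -7.569000, 0.305000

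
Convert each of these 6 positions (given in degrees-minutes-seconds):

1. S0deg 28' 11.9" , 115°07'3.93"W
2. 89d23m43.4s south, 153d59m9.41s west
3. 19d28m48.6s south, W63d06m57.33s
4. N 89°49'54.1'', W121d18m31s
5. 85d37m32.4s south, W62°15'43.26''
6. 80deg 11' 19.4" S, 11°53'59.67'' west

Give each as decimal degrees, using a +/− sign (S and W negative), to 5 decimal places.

1. -0.46997, -115.11776
2. -89.39539, -153.98595
3. -19.48017, -63.11593
4. 89.83169, -121.30861
5. -85.62567, -62.26202
6. -80.18872, -11.89991

Point 1:
  Latitude: 0 + 28/60 + 11.9/3600 = 0.469972
  hemisphere S, so the sign is −
  Longitude: 115° + 7/60 + 3.93/3600 = 115 + 0.116667 + 0.001092 = 115.117758
  W → negative
Point 2:
  Latitude: 23′ + 43.4″ = 23.72333′; 89 + 23.72333/60 = 89.395389
  S → negative
  Longitude: 153 + 59/60 + 9.41/3600 = 153.985947
  W → negative
Point 3:
  φ: 19 + 28/60 + 48.6/3600 = 19.480167
  S → negative
  λ: 63° + 6/60 + 57.33/3600 = 63 + 0.100000 + 0.015925 = 63.115925
  W ⇒ negate
Point 4:
  Lat: 89° + 49/60 + 54.1/3600 = 89 + 0.816667 + 0.015028 = 89.831694
  N → positive
  Lon: 121 + 18/60 + 31/3600 = 121.308611
  W ⇒ negate
Point 5:
  φ: 37′ + 32.4″ = 37.54000′; 85 + 37.54000/60 = 85.625667
  hemisphere S, so the sign is −
  Lon: 15′ + 43.26″ = 15.72100′; 62 + 15.72100/60 = 62.262017
  W ⇒ negate
Point 6:
  Lat: 80° + 11/60 + 19.4/3600 = 80 + 0.183333 + 0.005389 = 80.188722
  hemisphere S, so the sign is −
  Lon: 11° + 53/60 + 59.67/3600 = 11 + 0.883333 + 0.016575 = 11.899908
  hemisphere W, so the sign is −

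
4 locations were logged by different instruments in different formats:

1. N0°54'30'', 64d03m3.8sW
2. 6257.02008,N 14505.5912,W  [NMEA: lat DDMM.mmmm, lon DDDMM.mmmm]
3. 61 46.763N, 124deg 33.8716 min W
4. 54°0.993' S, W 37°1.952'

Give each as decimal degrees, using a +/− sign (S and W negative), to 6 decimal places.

Point 1:
  Lat: 0 + 54/60 + 30/3600 = 0.9083333
  N ⇒ keep positive
  Longitude: 3′ + 3.8″ = 3.06333′; 64 + 3.06333/60 = 64.0510556
  hemisphere W, so the sign is −
Point 2:
  Latitude: degrees = first 2 digits = 62, minutes = 57.02008; 62 + 57.02008/60 = 62.9503347
  N ⇒ keep positive
  λ: degrees = first 3 digits = 145, minutes = 5.5912; 145 + 5.5912/60 = 145.0931867
  W ⇒ negate
Point 3:
  φ: 46.763′ = 0.779383°; total 61.7793833
  N → positive
  λ: 33.8716′ = 0.564527°; total 124.5645267
  hemisphere W, so the sign is −
Point 4:
  φ: 0.993′ = 0.016550°; total 54.0165500
  hemisphere S, so the sign is −
  Longitude: 37 + 1.952/60 = 37.0325333
  W ⇒ negate

1. 0.908333, -64.051056
2. 62.950335, -145.093187
3. 61.779383, -124.564527
4. -54.016550, -37.032533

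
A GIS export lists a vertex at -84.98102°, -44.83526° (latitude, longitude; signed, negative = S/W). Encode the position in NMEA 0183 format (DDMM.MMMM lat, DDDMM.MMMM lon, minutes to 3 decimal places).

Latitude is negative → S; |value| = 84.981020
Lat: minutes = (84.981020 − 84) × 60 = 58.86120
Longitude is negative → W; |value| = 44.835260
Lon: 44° + 0.835260 × 60 = 44° 50.11560′

8458.861,S / 04450.116,W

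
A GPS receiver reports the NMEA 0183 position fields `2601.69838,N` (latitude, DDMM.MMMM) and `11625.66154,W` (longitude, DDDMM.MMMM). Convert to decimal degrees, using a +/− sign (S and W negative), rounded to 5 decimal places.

26.02831, -116.42769

Lat: degrees = first 2 digits = 26, minutes = 1.69838; 26 + 1.69838/60 = 26.028306
N ⇒ keep positive
λ: degrees = first 3 digits = 116, minutes = 25.66154; 116 + 25.66154/60 = 116.427692
W → negative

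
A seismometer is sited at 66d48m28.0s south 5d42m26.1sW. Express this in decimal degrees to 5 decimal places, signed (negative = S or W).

Lat: 48′ + 28″ = 48.46667′; 66 + 48.46667/60 = 66.807778
S → negative
λ: 5° + 42/60 + 26.1/3600 = 5 + 0.700000 + 0.007250 = 5.707250
hemisphere W, so the sign is −

-66.80778, -5.70725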